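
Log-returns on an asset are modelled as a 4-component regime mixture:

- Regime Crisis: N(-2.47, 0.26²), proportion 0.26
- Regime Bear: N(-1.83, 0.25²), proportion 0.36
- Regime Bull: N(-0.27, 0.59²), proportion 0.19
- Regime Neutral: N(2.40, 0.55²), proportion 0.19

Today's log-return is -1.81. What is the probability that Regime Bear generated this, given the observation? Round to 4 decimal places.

0.9660

Posterior ∝ prior × likelihood, so P(k | x) ∝ w_k f_k(x); normalise over all components.
Component likelihoods at x = -1.81:
  L_Crisis = (1/(0.26·√(2π)))·exp(−(-1.81−-2.47)²/(2·0.26²)) = 1.534393·exp(-3.22189) = 0.0611908
  L_Bear = (1/(0.25·√(2π)))·exp(−(-1.81−-1.83)²/(2·0.25²)) = 1.595769·exp(-0.00320) = 1.59067
  L_Bull = (1/(0.59·√(2π)))·exp(−(-1.81−-0.27)²/(2·0.59²)) = 0.676173·exp(-3.40649) = 0.0224201
  L_Neutral = (1/(0.55·√(2π)))·exp(−(-1.81−2.40)²/(2·0.55²)) = 0.725350·exp(-29.29603) = 1.37228e-13
Unnormalised posteriors:
  w_Crisis·L_Crisis = 0.26 × 0.0611908 = 0.0159096
  w_Bear·L_Bear = 0.36 × 1.59067 = 0.572641
  w_Bull·L_Bull = 0.19 × 0.0224201 = 0.00425982
  w_Neutral·L_Neutral = 0.19 × 1.37228e-13 = 2.60733e-14
Normaliser: 0.0159096 + 0.572641 + 0.00425982 + 2.60733e-14 = 0.592811
P(Regime Bear | the observation) ≈ 0.9660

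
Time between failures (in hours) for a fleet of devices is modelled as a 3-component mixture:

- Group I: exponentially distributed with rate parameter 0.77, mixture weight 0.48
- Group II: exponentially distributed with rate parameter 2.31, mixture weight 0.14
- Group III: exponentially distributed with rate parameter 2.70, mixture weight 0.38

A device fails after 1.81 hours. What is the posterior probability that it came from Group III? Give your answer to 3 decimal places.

0.074

Apply Bayes' rule: the posterior for each component is proportional to its prior times its likelihood at x.
Exponential densities:
  p_I = 0.19108
  p_II = 0.0353007
  p_III = 0.0203689
Prior × likelihood for each component:
  π_I·p_I = 0.48 × 0.19108 = 0.0917182
  π_II·p_II = 0.14 × 0.0353007 = 0.0049421
  π_III·p_III = 0.38 × 0.0203689 = 0.00774017
Marginal: 0.0917182 + 0.0049421 + 0.00774017 = 0.104401
P(Group III | 1.81 hours) ≈ 0.074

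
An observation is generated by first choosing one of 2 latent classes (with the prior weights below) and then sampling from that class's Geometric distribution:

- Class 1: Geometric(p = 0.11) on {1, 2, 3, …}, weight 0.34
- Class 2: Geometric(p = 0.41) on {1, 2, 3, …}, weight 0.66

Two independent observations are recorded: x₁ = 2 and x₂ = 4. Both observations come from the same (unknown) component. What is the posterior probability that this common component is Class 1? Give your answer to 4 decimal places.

The responsibility of component k is P(Z=k) f_k(x) divided by Σ_j P(Z=j) f_j(x).
Since both observations come from the same component, the likelihood for component k is f_k(x₁)·f_k(x₂).
  f_1 = [0.11·(1−0.11)^1 = 0.11·0.89 = 0.0979] × [0.0775466] = 0.00759181
  f_2 = [0.41·(1−0.41)^1 = 0.41·0.59 = 0.2419] × [0.0842054] = 0.0203693
Weight by the priors:
  P(Z=1)·f_1 = 0.34 × 0.00759181 = 0.00258122
  P(Z=2)·f_2 = 0.66 × 0.0203693 = 0.0134437
Marginal: 0.00258122 + 0.0134437 = 0.0160249
P(Class 1 | data) ≈ 0.1611

0.1611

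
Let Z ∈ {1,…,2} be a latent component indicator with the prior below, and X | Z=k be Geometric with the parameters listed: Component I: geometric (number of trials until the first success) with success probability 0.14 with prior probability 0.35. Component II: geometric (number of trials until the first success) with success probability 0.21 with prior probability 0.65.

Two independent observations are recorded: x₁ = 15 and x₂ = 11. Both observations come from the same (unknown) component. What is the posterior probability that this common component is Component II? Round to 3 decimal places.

0.353

By Bayes' theorem, P(k | x) = π_k f_k(x) / Σ_j π_j f_j(x).
Since both observations come from the same component, the likelihood for component k is f_k(x₁)·f_k(x₂).
  L_I = [0.14·(1−0.14)^14 = 0.14·0.121054 = 0.0169475] × [0.0309822] = 0.000525072
  L_II = [0.21·(1−0.21)^14 = 0.21·0.036879 = 0.00774459] × [0.0198834] = 0.000153989
Prior × likelihood for each component:
  π_I·L_I = 0.35 × 0.000525072 = 0.000183775
  π_II·L_II = 0.65 × 0.000153989 = 0.000100093
Sum: 0.000183775 + 0.000100093 = 0.000283868
Responsibility of Component II: 0.000100093 / 0.000283868 ≈ 0.353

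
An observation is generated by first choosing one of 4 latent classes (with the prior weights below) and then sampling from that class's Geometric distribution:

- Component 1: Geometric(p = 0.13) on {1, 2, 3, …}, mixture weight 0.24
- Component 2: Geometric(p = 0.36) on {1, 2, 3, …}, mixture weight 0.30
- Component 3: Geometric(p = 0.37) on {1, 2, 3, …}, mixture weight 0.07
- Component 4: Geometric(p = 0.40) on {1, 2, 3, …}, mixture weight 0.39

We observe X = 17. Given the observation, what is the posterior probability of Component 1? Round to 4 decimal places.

Posterior ∝ prior × likelihood, so P(k | x) ∝ w_k f_k(x); normalise over all components.
Evaluate each component's likelihood at the observed value:
  L_1 = 0.014004
  L_2 = 0.000285221
  L_3 = 0.000227851
  L_4 = 0.000112844
Prior × likelihood for each component:
  w_1·L_1 = 0.24 × 0.014004 = 0.00336095
  w_2·L_2 = 0.30 × 0.000285221 = 8.55664e-05
  w_3·L_3 = 0.07 × 0.000227851 = 1.59496e-05
  w_4·L_4 = 0.39 × 0.000112844 = 4.40093e-05
Denominator: 0.00336095 + 8.55664e-05 + 1.59496e-05 + 4.40093e-05 = 0.00350648
Responsibility of Component 1: 0.00336095 / 0.00350648 ≈ 0.9585

0.9585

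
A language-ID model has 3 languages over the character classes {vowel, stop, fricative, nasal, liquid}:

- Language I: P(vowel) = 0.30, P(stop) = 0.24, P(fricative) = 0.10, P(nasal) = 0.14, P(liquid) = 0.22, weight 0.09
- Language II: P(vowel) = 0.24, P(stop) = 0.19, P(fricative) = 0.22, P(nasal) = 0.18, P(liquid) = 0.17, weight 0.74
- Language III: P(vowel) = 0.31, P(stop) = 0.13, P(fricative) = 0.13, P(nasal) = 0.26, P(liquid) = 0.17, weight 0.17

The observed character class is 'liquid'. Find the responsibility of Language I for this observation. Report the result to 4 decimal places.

0.1135

Posterior ∝ prior × likelihood, so P(k | x) ∝ π_k f_k(x); normalise over all components.
Categorical probabilities:
  p_I = P(liquid | comp) = 0.22
  p_II = P(liquid | comp) = 0.17
  p_III = P(liquid | comp) = 0.17
Weight by the priors:
  π_I·p_I = 0.09 × 0.22 = 0.0198
  π_II·p_II = 0.74 × 0.17 = 0.1258
  π_III·p_III = 0.17 × 0.17 = 0.0289
Normaliser: 0.0198 + 0.1258 + 0.0289 = 0.1745
So the posterior for Language I is 0.0198 / 0.1745 ≈ 0.1135.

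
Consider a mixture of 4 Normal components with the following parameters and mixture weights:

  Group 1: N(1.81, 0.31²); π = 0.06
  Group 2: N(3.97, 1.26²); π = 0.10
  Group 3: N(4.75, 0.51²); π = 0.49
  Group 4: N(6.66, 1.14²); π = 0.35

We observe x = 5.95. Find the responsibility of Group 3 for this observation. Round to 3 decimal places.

Apply Bayes' rule: the posterior for each component is proportional to its prior times its likelihood at x.
Evaluate each component's likelihood at the observed value:
  L_1 = 2.40417e-39
  L_2 = 0.0921125
  L_3 = 0.0491067
  L_4 = 0.288255
Prior × likelihood for each component:
  w_1·L_1 = 0.06 × 2.40417e-39 = 1.4425e-40
  w_2·L_2 = 0.10 × 0.0921125 = 0.00921125
  w_3·L_3 = 0.49 × 0.0491067 = 0.0240623
  w_4·L_4 = 0.35 × 0.288255 = 0.100889
Evidence: 1.4425e-40 + 0.00921125 + 0.0240623 + 0.100889 = 0.134163
So the posterior for Group 3 is 0.0240623 / 0.134163 ≈ 0.179.

0.179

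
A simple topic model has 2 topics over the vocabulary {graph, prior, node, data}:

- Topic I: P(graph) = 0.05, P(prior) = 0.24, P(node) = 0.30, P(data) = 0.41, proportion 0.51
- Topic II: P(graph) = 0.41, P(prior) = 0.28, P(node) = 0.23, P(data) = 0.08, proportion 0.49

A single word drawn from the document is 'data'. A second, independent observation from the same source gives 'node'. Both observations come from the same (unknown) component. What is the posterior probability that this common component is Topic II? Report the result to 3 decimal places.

P(component k | x) = π_k·f_k(x) / marginal(x), where marginal(x) = Σ_j π_j·f_j(x).
Since both observations come from the same component, the likelihood for component k is f_k(x₁)·f_k(x₂).
  L_I = [0.41] × [0.3] = 0.123
  L_II = [0.08] × [0.23] = 0.0184
Multiply by the mixture weights:
  π_I·L_I = 0.51 × 0.123 = 0.06273
  π_II·L_II = 0.49 × 0.0184 = 0.009016
Evidence: 0.06273 + 0.009016 = 0.071746
Responsibility of Topic II: 0.009016 / 0.071746 ≈ 0.126

0.126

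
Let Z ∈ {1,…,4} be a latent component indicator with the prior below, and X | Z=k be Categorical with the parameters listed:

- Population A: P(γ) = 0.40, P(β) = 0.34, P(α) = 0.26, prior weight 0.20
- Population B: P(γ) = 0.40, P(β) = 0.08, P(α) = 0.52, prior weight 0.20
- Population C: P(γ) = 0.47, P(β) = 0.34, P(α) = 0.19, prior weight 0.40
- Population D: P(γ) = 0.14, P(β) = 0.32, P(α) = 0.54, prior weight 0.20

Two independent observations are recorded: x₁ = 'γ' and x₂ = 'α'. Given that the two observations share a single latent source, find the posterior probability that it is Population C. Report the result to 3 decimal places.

P(component k | x) = π_k·f_k(x) / marginal(x), where marginal(x) = Σ_j π_j·f_j(x).
Since both observations come from the same component, the likelihood for component k is f_k(x₁)·f_k(x₂).
  f_A = [P(γ | comp) = 0.40] × [0.26] = 0.104
  f_B = [P(γ | comp) = 0.40] × [0.52] = 0.208
  f_C = [P(γ | comp) = 0.47] × [0.19] = 0.0893
  f_D = [P(γ | comp) = 0.14] × [0.54] = 0.0756
Weight by the priors:
  π_A·f_A = 0.20 × 0.104 = 0.0208
  π_B·f_B = 0.20 × 0.208 = 0.0416
  π_C·f_C = 0.40 × 0.0893 = 0.03572
  π_D·f_D = 0.20 × 0.0756 = 0.01512
Evidence: 0.0208 + 0.0416 + 0.03572 + 0.01512 = 0.11324
P(Population C | x) = 0.03572 / 0.11324 ≈ 0.315

0.315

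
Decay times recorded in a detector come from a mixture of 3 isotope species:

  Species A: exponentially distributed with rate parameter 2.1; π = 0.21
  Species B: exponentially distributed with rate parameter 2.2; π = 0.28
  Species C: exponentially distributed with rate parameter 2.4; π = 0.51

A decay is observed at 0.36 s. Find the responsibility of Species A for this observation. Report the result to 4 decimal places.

0.2067

The responsibility of component k is π_k f_k(x) divided by Σ_j π_j f_j(x).
Evaluate each component's likelihood at the observed value:
  p_A = 0.986036
  p_B = 0.996464
  p_C = 1.01153
Unnormalised posteriors:
  π_A·p_A = 0.21 × 0.986036 = 0.207068
  π_B·p_B = 0.28 × 0.996464 = 0.27901
  π_C·p_C = 0.51 × 1.01153 = 0.515883
Evidence: 0.207068 + 0.27901 + 0.515883 = 1.00196
P(Species A | data) ≈ 0.2067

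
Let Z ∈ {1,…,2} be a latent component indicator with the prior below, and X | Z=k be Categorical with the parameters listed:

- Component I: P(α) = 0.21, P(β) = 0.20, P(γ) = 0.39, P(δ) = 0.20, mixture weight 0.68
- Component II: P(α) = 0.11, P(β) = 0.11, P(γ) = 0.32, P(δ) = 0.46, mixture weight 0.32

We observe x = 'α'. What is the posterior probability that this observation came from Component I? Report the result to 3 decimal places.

0.802

Apply Bayes' rule: the posterior for each component is proportional to its prior times its likelihood at x.
Categorical probabilities:
  L_I = P(α | comp) = 0.21
  L_II = P(α | comp) = 0.11
Prior × likelihood for each component:
  π_I·L_I = 0.68 × 0.21 = 0.1428
  π_II·L_II = 0.32 × 0.11 = 0.0352
Denominator: 0.1428 + 0.0352 = 0.178
P(Component I | x) = 0.1428 / 0.178 ≈ 0.802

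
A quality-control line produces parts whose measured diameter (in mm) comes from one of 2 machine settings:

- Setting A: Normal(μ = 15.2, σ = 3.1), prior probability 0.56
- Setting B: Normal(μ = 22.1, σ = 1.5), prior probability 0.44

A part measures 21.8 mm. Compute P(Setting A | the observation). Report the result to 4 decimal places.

By Bayes' theorem, P(k | x) = π_k f_k(x) / Σ_j π_j f_j(x).
Component likelihoods at x = 21.8 mm:
  L_A = (1/(3.1·√(2π)))·exp(−(21.8−15.2)²/(2·3.1²)) = 0.128691·exp(-2.26639) = 0.0133434
  L_B = (1/(1.5·√(2π)))·exp(−(21.8−22.1)²/(2·1.5²)) = 0.265962·exp(-0.02000) = 0.260695
Prior × likelihood for each component:
  π_A·L_A = 0.56 × 0.0133434 = 0.00747233
  π_B·L_B = 0.44 × 0.260695 = 0.114706
Evidence: 0.00747233 + 0.114706 = 0.122178
P(Setting A | the observation) ≈ 0.0612

0.0612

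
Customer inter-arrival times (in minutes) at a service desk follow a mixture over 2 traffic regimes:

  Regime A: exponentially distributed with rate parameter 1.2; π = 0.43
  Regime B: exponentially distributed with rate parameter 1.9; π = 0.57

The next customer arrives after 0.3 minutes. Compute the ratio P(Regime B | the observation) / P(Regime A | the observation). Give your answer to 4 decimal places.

1.7013

Posterior odds = (w_i f_i(x)) / (w_j f_j(x)); the normalising sum cancels.
Exponential densities:
  f_A = 1.2·e^(−1.2·0.3) = 1.2·e^(−0.3600) = 0.837212
  f_B = 1.9·e^(−1.9·0.3) = 1.9·e^(−0.5700) = 1.0745
0.612464 / 0.360001 ≈ 1.7013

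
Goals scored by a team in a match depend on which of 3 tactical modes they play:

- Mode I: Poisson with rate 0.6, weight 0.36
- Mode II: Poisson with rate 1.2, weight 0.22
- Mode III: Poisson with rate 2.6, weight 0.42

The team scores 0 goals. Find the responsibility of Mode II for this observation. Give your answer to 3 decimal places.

By Bayes' theorem, P(k | x) = P(Z=k) f_k(x) / Σ_j P(Z=j) f_j(x).
Evaluate each component's likelihood at the observed value:
  f_I = 0.548812
  f_II = 0.301194
  f_III = 0.0742736
Weight by the priors:
  P(Z=I)·f_I = 0.36 × 0.548812 = 0.197572
  P(Z=II)·f_II = 0.22 × 0.301194 = 0.0662627
  P(Z=III)·f_III = 0.42 × 0.0742736 = 0.0311949
Normaliser: 0.197572 + 0.0662627 + 0.0311949 = 0.29503
Responsibility of Mode II: 0.0662627 / 0.29503 ≈ 0.225

0.225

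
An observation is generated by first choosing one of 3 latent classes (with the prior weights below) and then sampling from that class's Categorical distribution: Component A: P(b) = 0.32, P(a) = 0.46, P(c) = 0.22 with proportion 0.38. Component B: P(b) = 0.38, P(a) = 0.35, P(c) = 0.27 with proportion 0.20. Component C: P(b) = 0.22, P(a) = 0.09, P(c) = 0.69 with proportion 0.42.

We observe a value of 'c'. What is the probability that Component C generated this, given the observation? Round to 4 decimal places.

P(component k | x) = w_k·f_k(x) / marginal(x), where marginal(x) = Σ_j w_j·f_j(x).
Component likelihoods at x = 'c':
  L_A = 0.22
  L_B = 0.27
  L_C = 0.69
Prior × likelihood for each component:
  w_A·L_A = 0.38 × 0.22 = 0.0836
  w_B·L_B = 0.20 × 0.27 = 0.054
  w_C·L_C = 0.42 × 0.69 = 0.2898
Denominator: 0.0836 + 0.054 + 0.2898 = 0.4274
P(Component C | x) = 0.2898 / 0.4274 ≈ 0.6781

0.6781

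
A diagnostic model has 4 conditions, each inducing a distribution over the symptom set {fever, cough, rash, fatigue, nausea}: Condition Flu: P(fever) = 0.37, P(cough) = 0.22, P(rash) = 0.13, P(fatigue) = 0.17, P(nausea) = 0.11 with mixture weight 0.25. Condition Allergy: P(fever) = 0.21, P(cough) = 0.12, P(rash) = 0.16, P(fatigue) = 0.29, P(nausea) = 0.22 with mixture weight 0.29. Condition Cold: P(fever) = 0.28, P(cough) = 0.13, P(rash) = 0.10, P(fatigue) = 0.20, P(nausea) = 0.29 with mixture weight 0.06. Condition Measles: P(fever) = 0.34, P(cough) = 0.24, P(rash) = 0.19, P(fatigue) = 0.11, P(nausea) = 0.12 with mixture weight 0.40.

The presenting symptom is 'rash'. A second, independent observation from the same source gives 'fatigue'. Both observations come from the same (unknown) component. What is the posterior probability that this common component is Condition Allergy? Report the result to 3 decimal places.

0.471

Posterior ∝ prior × likelihood, so P(k | x) ∝ P(Z=k) f_k(x); normalise over all components.
Since both observations come from the same component, the likelihood for component k is f_k(x₁)·f_k(x₂).
  f_Flu = [P(rash | comp) = 0.13] × [0.17] = 0.0221
  f_Allergy = [P(rash | comp) = 0.16] × [0.29] = 0.0464
  f_Cold = [P(rash | comp) = 0.10] × [0.2] = 0.02
  f_Measles = [P(rash | comp) = 0.19] × [0.11] = 0.0209
Weight by the priors:
  P(Z=Flu)·f_Flu = 0.25 × 0.0221 = 0.005525
  P(Z=Allergy)·f_Allergy = 0.29 × 0.0464 = 0.013456
  P(Z=Cold)·f_Cold = 0.06 × 0.02 = 0.0012
  P(Z=Measles)·f_Measles = 0.40 × 0.0209 = 0.00836
Marginal: 0.005525 + 0.013456 + 0.0012 + 0.00836 = 0.028541
So the posterior for Condition Allergy is 0.013456 / 0.028541 ≈ 0.471.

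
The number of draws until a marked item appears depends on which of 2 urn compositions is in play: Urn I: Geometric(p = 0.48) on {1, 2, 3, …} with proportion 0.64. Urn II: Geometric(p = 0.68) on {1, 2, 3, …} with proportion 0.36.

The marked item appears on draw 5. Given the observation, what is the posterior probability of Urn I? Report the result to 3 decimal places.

Apply Bayes' rule: the posterior for each component is proportional to its prior times its likelihood at x.
Evaluate each component's likelihood at the observed value:
  L_I = 0.48·(1−0.48)^4 = 0.48·0.0731162 = 0.0350958
  L_II = 0.68·(1−0.68)^4 = 0.68·0.0104858 = 0.00713032
Prior × likelihood for each component:
  π_I·L_I = 0.64 × 0.0350958 = 0.0224613
  π_II·L_II = 0.36 × 0.00713032 = 0.00256691
Sum: 0.0224613 + 0.00256691 = 0.0250282
P(Urn I | x) = 0.0224613 / 0.0250282 ≈ 0.897

0.897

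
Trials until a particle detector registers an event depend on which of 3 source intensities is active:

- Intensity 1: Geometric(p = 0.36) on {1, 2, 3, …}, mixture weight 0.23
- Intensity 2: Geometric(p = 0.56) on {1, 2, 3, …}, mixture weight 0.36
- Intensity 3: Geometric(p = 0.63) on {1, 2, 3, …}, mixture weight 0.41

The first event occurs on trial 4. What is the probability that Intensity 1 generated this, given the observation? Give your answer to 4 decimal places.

Posterior ∝ prior × likelihood, so P(k | x) ∝ P(Z=k) f_k(x); normalise over all components.
Component likelihoods at x = 4:
  L_1 = 0.36·(1−0.36)^3 = 0.36·0.262144 = 0.0943718
  L_2 = 0.56·(1−0.56)^3 = 0.56·0.085184 = 0.047703
  L_3 = 0.63·(1−0.63)^3 = 0.63·0.050653 = 0.0319114
Prior × likelihood for each component:
  P(Z=1)·L_1 = 0.23 × 0.0943718 = 0.0217055
  P(Z=2)·L_2 = 0.36 × 0.047703 = 0.0171731
  P(Z=3)·L_3 = 0.41 × 0.0319114 = 0.0130837
Denominator: 0.0217055 + 0.0171731 + 0.0130837 = 0.0519623
Responsibility of Intensity 1: 0.0217055 / 0.0519623 ≈ 0.4177

0.4177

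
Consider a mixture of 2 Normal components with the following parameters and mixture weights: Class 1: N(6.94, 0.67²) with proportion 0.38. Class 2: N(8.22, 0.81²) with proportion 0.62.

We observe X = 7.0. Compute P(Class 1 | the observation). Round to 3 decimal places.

The responsibility of component k is π_k f_k(x) divided by Σ_j π_j f_j(x).
Normal densities:
  p_1 = (1/(0.67·√(2π)))·exp(−(7.0−6.94)²/(2·0.67²)) = 0.595436·exp(-0.00401) = 0.593053
  p_2 = (1/(0.81·√(2π)))·exp(−(7.0−8.22)²/(2·0.81²)) = 0.492521·exp(-1.13428) = 0.158422
Weight by the priors:
  π_1·p_1 = 0.38 × 0.593053 = 0.22536
  π_2·p_2 = 0.62 × 0.158422 = 0.0982214
Marginal: 0.22536 + 0.0982214 = 0.323582
P(Class 1 | the observation) = 0.22536 / 0.323582 ≈ 0.696

0.696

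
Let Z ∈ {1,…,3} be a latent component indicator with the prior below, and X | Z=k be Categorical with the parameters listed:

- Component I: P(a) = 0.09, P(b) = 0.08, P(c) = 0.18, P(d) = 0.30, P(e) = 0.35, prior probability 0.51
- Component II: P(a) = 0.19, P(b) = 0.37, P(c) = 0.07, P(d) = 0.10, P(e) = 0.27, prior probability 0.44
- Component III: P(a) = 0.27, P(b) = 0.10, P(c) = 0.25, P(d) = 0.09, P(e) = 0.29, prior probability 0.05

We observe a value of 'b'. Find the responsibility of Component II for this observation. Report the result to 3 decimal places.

0.780

Apply Bayes' rule: the posterior for each component is proportional to its prior times its likelihood at x.
Component likelihoods at x = 'b':
  f_I = P(b | comp) = 0.08
  f_II = P(b | comp) = 0.37
  f_III = P(b | comp) = 0.10
Multiply by the mixture weights:
  P(Z=I)·f_I = 0.51 × 0.08 = 0.0408
  P(Z=II)·f_II = 0.44 × 0.37 = 0.1628
  P(Z=III)·f_III = 0.05 × 0.1 = 0.005
Denominator: 0.0408 + 0.1628 + 0.005 = 0.2086
P(Component II | 'b') ≈ 0.780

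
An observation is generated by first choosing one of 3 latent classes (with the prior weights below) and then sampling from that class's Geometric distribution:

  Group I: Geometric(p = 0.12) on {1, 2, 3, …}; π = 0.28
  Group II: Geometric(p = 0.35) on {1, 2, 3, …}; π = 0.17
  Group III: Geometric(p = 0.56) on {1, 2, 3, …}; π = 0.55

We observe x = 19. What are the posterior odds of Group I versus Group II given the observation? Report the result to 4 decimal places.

131.8469

Posterior odds = (w_i f_i(x)) / (w_j f_j(x)); the normalising sum cancels.
Evaluate each component's likelihood at the observed value:
  f_I = 0.12·(1−0.12)^18 = 0.12·0.100159 = 0.012019
  f_II = 0.35·(1−0.35)^18 = 0.35·0.000428983 = 0.000150144
  f_III = 0.56·(1−0.56)^18 = 0.56·3.82075e-07 = 2.13962e-07
Odds = (0.28/0.17) × (0.012019/0.000150144) = 1.64706 × 80.0499 ≈ 131.8469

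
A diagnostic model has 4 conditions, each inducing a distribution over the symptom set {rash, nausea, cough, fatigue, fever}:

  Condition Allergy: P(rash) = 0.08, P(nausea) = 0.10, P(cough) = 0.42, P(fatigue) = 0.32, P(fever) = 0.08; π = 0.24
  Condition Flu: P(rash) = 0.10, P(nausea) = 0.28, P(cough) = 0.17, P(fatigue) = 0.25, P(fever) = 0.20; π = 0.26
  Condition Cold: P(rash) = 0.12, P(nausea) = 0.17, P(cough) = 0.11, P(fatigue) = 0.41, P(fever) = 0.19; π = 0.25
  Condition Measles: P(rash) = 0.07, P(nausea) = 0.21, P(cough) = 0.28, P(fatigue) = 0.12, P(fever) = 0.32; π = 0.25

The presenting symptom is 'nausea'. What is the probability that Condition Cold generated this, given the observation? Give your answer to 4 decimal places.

0.2216

By Bayes' theorem, P(k | x) = w_k f_k(x) / Σ_j w_j f_j(x).
Categorical probabilities:
  f_Allergy = P(nausea | comp) = 0.10
  f_Flu = P(nausea | comp) = 0.28
  f_Cold = P(nausea | comp) = 0.17
  f_Measles = P(nausea | comp) = 0.21
Unnormalised posteriors:
  w_Allergy·f_Allergy = 0.24 × 0.1 = 0.024
  w_Flu·f_Flu = 0.26 × 0.28 = 0.0728
  w_Cold·f_Cold = 0.25 × 0.17 = 0.0425
  w_Measles·f_Measles = 0.25 × 0.21 = 0.0525
Sum: 0.024 + 0.0728 + 0.0425 + 0.0525 = 0.1918
P(Condition Cold | the observation) ≈ 0.2216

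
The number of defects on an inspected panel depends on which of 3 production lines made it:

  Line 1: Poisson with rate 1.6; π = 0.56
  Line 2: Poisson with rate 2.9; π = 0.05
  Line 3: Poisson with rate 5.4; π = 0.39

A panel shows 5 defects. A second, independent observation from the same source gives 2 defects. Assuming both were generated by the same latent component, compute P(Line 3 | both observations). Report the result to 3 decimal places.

0.549

Posterior ∝ prior × likelihood, so P(k | x) ∝ P(Z=k) f_k(x); normalise over all components.
Since both observations come from the same component, the likelihood for component k is f_k(x₁)·f_k(x₂).
  f_1 = [0.017642] × [0.258428] = 0.00455918
  f_2 = [0.0940491] × [0.231373] = 0.0217604
  f_3 = [0.172821] × [0.0658518] = 0.0113806
Weight by the priors:
  P(Z=1)·f_1 = 0.56 × 0.00455918 = 0.00255314
  P(Z=2)·f_2 = 0.05 × 0.0217604 = 0.00108802
  P(Z=3)·f_3 = 0.39 × 0.0113806 = 0.00443843
Sum: 0.00255314 + 0.00108802 + 0.00443843 = 0.00807959
So the posterior for Line 3 is 0.00443843 / 0.00807959 ≈ 0.549.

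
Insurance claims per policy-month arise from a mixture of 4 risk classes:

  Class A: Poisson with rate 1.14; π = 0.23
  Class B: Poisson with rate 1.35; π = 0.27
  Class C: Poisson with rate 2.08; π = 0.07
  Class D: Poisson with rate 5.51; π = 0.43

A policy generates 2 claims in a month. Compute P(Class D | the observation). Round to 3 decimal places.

P(component k | x) = π_k·f_k(x) / marginal(x), where marginal(x) = Σ_j π_j·f_j(x).
Evaluate each component's likelihood at the observed value:
  L_A = 0.207818
  L_B = 0.236233
  L_C = 0.270249
  L_D = 0.0614201
Unnormalised posteriors:
  π_A·L_A = 0.23 × 0.207818 = 0.0477982
  π_B·L_B = 0.27 × 0.236233 = 0.0637828
  π_C·L_C = 0.07 × 0.270249 = 0.0189174
  π_D·L_D = 0.43 × 0.0614201 = 0.0264106
Denominator: 0.0477982 + 0.0637828 + 0.0189174 + 0.0264106 = 0.156909
P(Class D | the observation) ≈ 0.168

0.168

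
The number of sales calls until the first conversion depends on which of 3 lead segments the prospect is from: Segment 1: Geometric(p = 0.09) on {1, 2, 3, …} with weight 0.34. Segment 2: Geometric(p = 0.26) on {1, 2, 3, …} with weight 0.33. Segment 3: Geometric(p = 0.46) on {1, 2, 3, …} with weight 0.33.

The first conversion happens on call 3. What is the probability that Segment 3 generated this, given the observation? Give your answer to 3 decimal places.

0.380

Posterior ∝ prior × likelihood, so P(k | x) ∝ w_k f_k(x); normalise over all components.
Evaluate each component's likelihood at the observed value:
  f_1 = 0.09·(1−0.09)^2 = 0.09·0.8281 = 0.074529
  f_2 = 0.26·(1−0.26)^2 = 0.26·0.5476 = 0.142376
  f_3 = 0.46·(1−0.46)^2 = 0.46·0.2916 = 0.134136
Prior × likelihood for each component:
  w_1·f_1 = 0.34 × 0.074529 = 0.0253399
  w_2·f_2 = 0.33 × 0.142376 = 0.0469841
  w_3·f_3 = 0.33 × 0.134136 = 0.0442649
Evidence: 0.0253399 + 0.0469841 + 0.0442649 = 0.116589
P(Segment 3 | the observation) = 0.0442649 / 0.116589 ≈ 0.380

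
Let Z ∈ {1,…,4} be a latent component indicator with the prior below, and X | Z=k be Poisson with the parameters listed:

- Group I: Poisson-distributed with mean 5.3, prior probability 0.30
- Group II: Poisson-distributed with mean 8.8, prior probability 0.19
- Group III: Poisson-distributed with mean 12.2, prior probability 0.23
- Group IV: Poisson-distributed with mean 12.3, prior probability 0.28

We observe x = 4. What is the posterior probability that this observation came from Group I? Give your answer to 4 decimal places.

P(component k | x) = π_k·f_k(x) / marginal(x), where marginal(x) = Σ_j π_j·f_j(x).
Evaluate each component's likelihood at the observed value:
  p_I = 0.164109
  p_II = 0.0376641
  p_III = 0.00464339
  p_IV = 0.00434097
Weight by the priors:
  π_I·p_I = 0.30 × 0.164109 = 0.0492326
  π_II·p_II = 0.19 × 0.0376641 = 0.00715619
  π_III·p_III = 0.23 × 0.00464339 = 0.00106798
  π_IV·p_IV = 0.28 × 0.00434097 = 0.00121547
Marginal: 0.0492326 + 0.00715619 + 0.00106798 + 0.00121547 = 0.0586722
P(Group I | the observation) = 0.0492326 / 0.0586722 ≈ 0.8391

0.8391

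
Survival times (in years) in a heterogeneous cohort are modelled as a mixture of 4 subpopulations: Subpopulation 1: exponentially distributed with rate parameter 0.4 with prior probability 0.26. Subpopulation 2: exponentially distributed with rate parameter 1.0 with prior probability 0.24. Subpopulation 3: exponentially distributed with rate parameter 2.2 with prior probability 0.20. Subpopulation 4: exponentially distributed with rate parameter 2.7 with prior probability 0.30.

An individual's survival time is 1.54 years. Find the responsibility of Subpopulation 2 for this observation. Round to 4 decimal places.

0.3807

The responsibility of component k is π_k f_k(x) divided by Σ_j π_j f_j(x).
Exponential densities:
  f_1 = 0.4·e^(−0.4·1.54) = 0.4·e^(−0.6160) = 0.21604
  f_2 = 1.0·e^(−1.0·1.54) = 1.0·e^(−1.5400) = 0.214381
  f_3 = 2.2·e^(−2.2·1.54) = 2.2·e^(−3.3880) = 0.0743076
  f_4 = 2.7·e^(−2.7·1.54) = 2.7·e^(−4.1580) = 0.0422248
Unnormalised posteriors:
  π_1·f_1 = 0.26 × 0.21604 = 0.0561705
  π_2·f_2 = 0.24 × 0.214381 = 0.0514515
  π_3·f_3 = 0.20 × 0.0743076 = 0.0148615
  π_4·f_4 = 0.30 × 0.0422248 = 0.0126674
Evidence: 0.0561705 + 0.0514515 + 0.0148615 + 0.0126674 = 0.135151
So the posterior for Subpopulation 2 is 0.0514515 / 0.135151 ≈ 0.3807.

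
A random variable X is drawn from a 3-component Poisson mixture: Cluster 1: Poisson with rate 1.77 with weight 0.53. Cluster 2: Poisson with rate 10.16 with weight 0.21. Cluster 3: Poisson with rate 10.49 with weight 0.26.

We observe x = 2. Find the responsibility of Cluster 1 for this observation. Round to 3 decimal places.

Apply Bayes' rule: the posterior for each component is proportional to its prior times its likelihood at x.
Evaluate each component's likelihood at the observed value:
  f_1 = e^(−1.77)·1.77^2/2! = 0.266818
  f_2 = e^(−10.16)·10.16^2/2! = 0.00199676
  f_3 = e^(−10.49)·10.49^2/2! = 0.00153028
Unnormalised posteriors:
  w_1·f_1 = 0.53 × 0.266818 = 0.141414
  w_2·f_2 = 0.21 × 0.00199676 = 0.000419319
  w_3·f_3 = 0.26 × 0.00153028 = 0.000397874
Marginal: 0.141414 + 0.000419319 + 0.000397874 = 0.142231
P(Cluster 1 | the observation) = 0.141414 / 0.142231 ≈ 0.994

0.994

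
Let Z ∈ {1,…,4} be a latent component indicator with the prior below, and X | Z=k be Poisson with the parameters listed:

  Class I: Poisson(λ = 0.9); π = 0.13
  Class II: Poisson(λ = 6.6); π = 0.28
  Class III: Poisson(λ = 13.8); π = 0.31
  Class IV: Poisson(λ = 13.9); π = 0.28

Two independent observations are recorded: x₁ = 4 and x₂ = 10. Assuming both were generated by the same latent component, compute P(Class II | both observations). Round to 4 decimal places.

P(component k | x) = P(Z=k)·f_k(x) / marginal(x), where marginal(x) = Σ_j P(Z=j)·f_j(x).
Since both observations come from the same component, the likelihood for component k is f_k(x₁)·f_k(x₂).
  L_I = [e^(−0.9)·0.9^4/4! = 0.0111146] × [3.90658e-08] = 4.34201e-10
  L_II = [e^(−6.6)·6.6^4/4! = 0.107553] × [0.058794] = 0.00632344
  L_III = [e^(−13.8)·13.8^4/4! = 0.00153476] × [0.0701074] = 0.000107598
  L_IV = [e^(−13.9)·13.9^4/4! = 0.0014294] × [0.0681854] = 9.74645e-05
Prior × likelihood for each component:
  P(Z=I)·L_I = 0.13 × 4.34201e-10 = 5.64461e-11
  P(Z=II)·L_II = 0.28 × 0.00632344 = 0.00177056
  P(Z=III)·L_III = 0.31 × 0.000107598 = 3.33555e-05
  P(Z=IV)·L_IV = 0.28 × 9.74645e-05 = 2.72901e-05
Denominator: 5.64461e-11 + 0.00177056 + 3.33555e-05 + 2.72901e-05 = 0.00183121
P(Class II | x) = 0.00177056 / 0.00183121 ≈ 0.9669

0.9669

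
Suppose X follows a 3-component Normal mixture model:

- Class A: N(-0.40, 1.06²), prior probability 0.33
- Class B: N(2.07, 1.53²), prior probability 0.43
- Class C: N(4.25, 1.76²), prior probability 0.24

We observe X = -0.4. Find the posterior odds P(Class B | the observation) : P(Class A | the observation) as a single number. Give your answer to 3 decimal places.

0.245

Posterior odds = (π_i f_i(x)) / (π_j f_j(x)); the normalising sum cancels.
Evaluate each component's likelihood at the observed value:
  f_A = 0.376361
  f_B = 0.0708411
  f_C = 0.00691229
Odds = (0.43/0.33) × (0.0708411/0.376361) = 1.30303 × 0.188227 ≈ 0.245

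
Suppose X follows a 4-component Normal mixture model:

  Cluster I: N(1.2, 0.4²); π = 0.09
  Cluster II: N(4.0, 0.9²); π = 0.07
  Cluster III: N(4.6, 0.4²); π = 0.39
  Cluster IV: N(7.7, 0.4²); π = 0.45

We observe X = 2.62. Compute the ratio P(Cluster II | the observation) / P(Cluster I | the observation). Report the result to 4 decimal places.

The posterior odds equal the prior odds times the likelihood ratio: (P(Z=i)/P(Z=j))·(f_i(x)/f_j(x)).
Normal densities:
  L_I = 0.00182916
  L_II = 0.136814
  L_III = 4.7665e-06
  L_IV = 9.44434e-36
0.00957697 / 0.000164625 ≈ 58.1747

58.1747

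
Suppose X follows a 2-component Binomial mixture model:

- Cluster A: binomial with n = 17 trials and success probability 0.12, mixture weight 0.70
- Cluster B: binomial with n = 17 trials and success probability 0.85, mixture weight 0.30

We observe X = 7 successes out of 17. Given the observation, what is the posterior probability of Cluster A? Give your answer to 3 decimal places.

0.992

By Bayes' theorem, P(k | x) = P(Z=k) f_k(x) / Σ_j P(Z=j) f_j(x).
Evaluate each component's likelihood at the observed value:
  p_A = C(17,7)·0.12^7·0.88^10 = 19448·3.58318e-07·0.278501 = 0.00194075
  p_B = C(17,7)·0.85^7·0.15^10 = 19448·0.320577·5.7665e-09 = 3.59517e-05
Unnormalised posteriors:
  P(Z=A)·p_A = 0.70 × 0.00194075 = 0.00135853
  P(Z=B)·p_B = 0.30 × 3.59517e-05 = 1.07855e-05
Normaliser: 0.00135853 + 1.07855e-05 = 0.00136931
P(Cluster A | the observation) ≈ 0.992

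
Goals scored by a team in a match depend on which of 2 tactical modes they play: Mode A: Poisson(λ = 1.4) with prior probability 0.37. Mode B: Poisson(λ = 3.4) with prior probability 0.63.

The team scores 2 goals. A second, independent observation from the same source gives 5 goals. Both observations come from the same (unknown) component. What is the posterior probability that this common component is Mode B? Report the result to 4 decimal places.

By Bayes' theorem, P(k | x) = π_k f_k(x) / Σ_j π_j f_j(x).
Since both observations come from the same component, the likelihood for component k is f_k(x₁)·f_k(x₂).
  f_A = [e^(−1.4)·1.4^2/2! = 0.241665] × [0.0110521] = 0.00267092
  f_B = [e^(−3.4)·3.4^2/2! = 0.192898] × [0.126361] = 0.0243747
Unnormalised posteriors:
  π_A·f_A = 0.37 × 0.00267092 = 0.000988239
  π_B·f_B = 0.63 × 0.0243747 = 0.015356
Sum: 0.000988239 + 0.015356 = 0.0163443
P(Mode B | x₁, x₂) = 0.015356 / 0.0163443 ≈ 0.9395

0.9395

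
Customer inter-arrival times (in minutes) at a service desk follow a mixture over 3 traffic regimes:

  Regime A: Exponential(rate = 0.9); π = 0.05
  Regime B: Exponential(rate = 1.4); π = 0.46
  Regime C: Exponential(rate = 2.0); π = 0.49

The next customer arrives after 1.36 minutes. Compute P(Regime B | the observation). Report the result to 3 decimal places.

0.552

By Bayes' theorem, P(k | x) = P(Z=k) f_k(x) / Σ_j P(Z=j) f_j(x).
Component likelihoods at x = 1.36 minutes:
  f_A = 0.264646
  f_B = 0.20856
  f_C = 0.13175
Unnormalised posteriors:
  P(Z=A)·f_A = 0.05 × 0.264646 = 0.0132323
  P(Z=B)·f_B = 0.46 × 0.20856 = 0.0959377
  P(Z=C)·f_C = 0.49 × 0.13175 = 0.0645573
Sum: 0.0132323 + 0.0959377 + 0.0645573 = 0.173727
Responsibility of Regime B: 0.0959377 / 0.173727 ≈ 0.552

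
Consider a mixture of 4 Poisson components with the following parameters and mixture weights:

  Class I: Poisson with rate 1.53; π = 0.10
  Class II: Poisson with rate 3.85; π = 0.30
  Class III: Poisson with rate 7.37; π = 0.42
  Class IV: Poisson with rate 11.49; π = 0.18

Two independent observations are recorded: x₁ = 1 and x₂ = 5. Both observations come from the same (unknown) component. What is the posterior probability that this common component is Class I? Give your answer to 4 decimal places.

The responsibility of component k is π_k f_k(x) divided by Σ_j π_j f_j(x).
Since both observations come from the same component, the likelihood for component k is f_k(x₁)·f_k(x₂).
  f_I = [0.3313] × [0.0151288] = 0.00501217
  f_II = [0.081927] × [0.149999] = 0.012289
  f_III = [0.00464213] × [0.114132] = 0.000529813
  f_IV = [0.000117565] × [0.0170756] = 2.00748e-06
Prior × likelihood for each component:
  π_I·f_I = 0.10 × 0.00501217 = 0.000501217
  π_II·f_II = 0.30 × 0.012289 = 0.00368669
  π_III·f_III = 0.42 × 0.000529813 = 0.000222522
  π_IV·f_IV = 0.18 × 2.00748e-06 = 3.61347e-07
Normaliser: 0.000501217 + 0.00368669 + 0.000222522 + 3.61347e-07 = 0.00441079
So the posterior for Class I is 0.000501217 / 0.00441079 ≈ 0.1136.

0.1136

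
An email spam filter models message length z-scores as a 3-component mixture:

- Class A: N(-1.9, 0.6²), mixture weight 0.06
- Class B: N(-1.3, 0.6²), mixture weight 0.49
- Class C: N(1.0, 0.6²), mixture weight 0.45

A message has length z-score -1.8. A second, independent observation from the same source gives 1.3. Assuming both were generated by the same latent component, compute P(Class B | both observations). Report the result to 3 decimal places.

0.795

The responsibility of component k is w_k f_k(x) divided by Σ_j w_j f_j(x).
Since both observations come from the same component, the likelihood for component k is f_k(x₁)·f_k(x₂).
  f_A = [(1/(0.6·√(2π)))·exp(−(-1.8−-1.9)²/(2·0.6²)) = 0.664904·exp(-0.01389) = 0.655733] × [4.42717e-07] = 2.90304e-07
  f_B = [(1/(0.6·√(2π)))·exp(−(-1.8−-1.3)²/(2·0.6²)) = 0.664904·exp(-0.34722) = 0.469853] × [5.56181e-05] = 2.61323e-05
  f_C = [(1/(0.6·√(2π)))·exp(−(-1.8−1.0)²/(2·0.6²)) = 0.664904·exp(-10.88889) = 1.24101e-05] × [0.586776] = 7.28193e-06
Weight by the priors:
  w_A·f_A = 0.06 × 2.90304e-07 = 1.74182e-08
  w_B·f_B = 0.49 × 2.61323e-05 = 1.28048e-05
  w_C·f_C = 0.45 × 7.28193e-06 = 3.27687e-06
Sum: 1.74182e-08 + 1.28048e-05 + 3.27687e-06 = 1.60991e-05
P(Class B | data) = 1.28048e-05 / 1.60991e-05 ≈ 0.795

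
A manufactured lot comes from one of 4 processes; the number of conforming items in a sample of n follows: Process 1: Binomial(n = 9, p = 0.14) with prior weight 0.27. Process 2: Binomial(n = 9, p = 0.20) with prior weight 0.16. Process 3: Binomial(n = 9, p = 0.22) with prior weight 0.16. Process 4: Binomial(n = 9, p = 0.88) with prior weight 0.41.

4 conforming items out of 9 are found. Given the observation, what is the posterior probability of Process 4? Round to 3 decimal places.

0.025

P(component k | x) = P(Z=k)·f_k(x) / marginal(x), where marginal(x) = Σ_j P(Z=j)·f_j(x).
Component likelihoods at x = 4 conforming items out of 9:
  L_1 = 0.0227706
  L_2 = 0.0660603
  L_3 = 0.0852186
  L_4 = 0.00188021
Unnormalised posteriors:
  P(Z=1)·L_1 = 0.27 × 0.0227706 = 0.00614807
  P(Z=2)·L_2 = 0.16 × 0.0660603 = 0.0105696
  P(Z=3)·L_3 = 0.16 × 0.0852186 = 0.013635
  P(Z=4)·L_4 = 0.41 × 0.00188021 = 0.000770888
Marginal: 0.00614807 + 0.0105696 + 0.013635 + 0.000770888 = 0.0311236
P(Process 4 | the observation) = 0.000770888 / 0.0311236 ≈ 0.025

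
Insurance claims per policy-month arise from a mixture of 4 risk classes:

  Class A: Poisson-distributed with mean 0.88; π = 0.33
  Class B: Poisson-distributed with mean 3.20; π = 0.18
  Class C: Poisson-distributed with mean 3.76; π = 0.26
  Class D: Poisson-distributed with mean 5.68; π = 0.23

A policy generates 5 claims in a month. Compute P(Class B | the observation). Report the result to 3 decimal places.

0.210

By Bayes' theorem, P(k | x) = w_k f_k(x) / Σ_j w_j f_j(x).
Component likelihoods at x = 5 claims:
  p_A = e^(−0.88)·0.88^5/5! = 0.00182412
  p_B = e^(−3.20)·3.20^5/5! = 0.113979
  p_C = e^(−3.76)·3.76^5/5! = 0.145818
  p_D = e^(−5.68)·5.68^5/5! = 0.168177
Prior × likelihood for each component:
  w_A·p_A = 0.33 × 0.00182412 = 0.000601959
  w_B·p_B = 0.18 × 0.113979 = 0.0205163
  w_C·p_C = 0.26 × 0.145818 = 0.0379126
  w_D·p_D = 0.23 × 0.168177 = 0.0386808
Normaliser: 0.000601959 + 0.0205163 + 0.0379126 + 0.0386808 = 0.0977117
P(Class B | data) = 0.0205163 / 0.0977117 ≈ 0.210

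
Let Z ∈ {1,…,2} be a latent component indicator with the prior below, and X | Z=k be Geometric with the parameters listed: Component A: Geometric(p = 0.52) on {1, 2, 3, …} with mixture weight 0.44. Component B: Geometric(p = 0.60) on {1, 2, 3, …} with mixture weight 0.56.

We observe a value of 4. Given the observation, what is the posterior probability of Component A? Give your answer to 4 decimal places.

P(component k | x) = w_k·f_k(x) / marginal(x), where marginal(x) = Σ_j w_j·f_j(x).
Evaluate each component's likelihood at the observed value:
  p_A = 0.0575078
  p_B = 0.0384
Weight by the priors:
  w_A·p_A = 0.44 × 0.0575078 = 0.0253034
  w_B·p_B = 0.56 × 0.0384 = 0.021504
Denominator: 0.0253034 + 0.021504 = 0.0468074
P(Component A | data) ≈ 0.5406

0.5406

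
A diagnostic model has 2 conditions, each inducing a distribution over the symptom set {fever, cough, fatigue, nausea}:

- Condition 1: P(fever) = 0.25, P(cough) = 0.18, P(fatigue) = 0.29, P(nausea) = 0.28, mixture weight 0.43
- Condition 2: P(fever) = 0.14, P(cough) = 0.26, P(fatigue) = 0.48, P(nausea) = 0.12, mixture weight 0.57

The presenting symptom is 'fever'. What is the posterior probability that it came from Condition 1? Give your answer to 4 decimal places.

Apply Bayes' rule: the posterior for each component is proportional to its prior times its likelihood at x.
Component likelihoods at x = 'fever':
  p_1 = 0.25
  p_2 = 0.14
Weight by the priors:
  w_1·p_1 = 0.43 × 0.25 = 0.1075
  w_2·p_2 = 0.57 × 0.14 = 0.0798
Sum: 0.1075 + 0.0798 = 0.1873
Responsibility of Condition 1: 0.1075 / 0.1873 ≈ 0.5739

0.5739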